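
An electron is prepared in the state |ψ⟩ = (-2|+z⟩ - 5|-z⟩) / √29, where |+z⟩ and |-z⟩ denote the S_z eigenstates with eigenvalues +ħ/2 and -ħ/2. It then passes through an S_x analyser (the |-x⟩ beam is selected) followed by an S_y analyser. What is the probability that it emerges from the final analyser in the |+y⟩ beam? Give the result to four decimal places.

First analyser (S_x): P(|-x⟩) = |⟨-x|ψ⟩|² = 9/58.
After stage 1 the state is |-x⟩; P(|+y⟩) = |⟨+y|-x⟩|² = 1/2.
Joint probability = 9/58 × 1/2 = 0.0776.

0.0776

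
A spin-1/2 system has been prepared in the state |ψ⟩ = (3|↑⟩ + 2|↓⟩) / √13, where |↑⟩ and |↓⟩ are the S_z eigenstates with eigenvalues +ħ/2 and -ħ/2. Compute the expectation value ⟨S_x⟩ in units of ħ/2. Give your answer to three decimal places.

0.923

⟨σ_x⟩ = 2 Re(a* b)/(|a|²+|b|²) with a = 3, b = 2.
a* b = 6, so ⟨σ_x⟩ = 12/13.
⟨S_x⟩ = (ħ/2)·⟨σ_x⟩.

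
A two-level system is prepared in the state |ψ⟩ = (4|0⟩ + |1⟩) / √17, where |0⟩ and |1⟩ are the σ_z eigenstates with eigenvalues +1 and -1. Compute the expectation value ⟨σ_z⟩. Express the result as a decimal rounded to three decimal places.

⟨σ_z⟩ = |a|² - |b|² divided by |a|²+|b|², with a, b the |0⟩, |1⟩ amplitudes.
= (16 - 1)/17 = 15/17.

0.882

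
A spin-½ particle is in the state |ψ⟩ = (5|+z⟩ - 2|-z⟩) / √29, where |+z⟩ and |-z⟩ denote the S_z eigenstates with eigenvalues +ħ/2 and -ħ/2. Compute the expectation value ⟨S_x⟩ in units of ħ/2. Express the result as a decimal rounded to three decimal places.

-0.690

⟨σ_x⟩ = 2 Re(a* b)/(|a|²+|b|²) with a = 5, b = -2.
a* b = -10, so ⟨σ_x⟩ = -20/29.
⟨S_x⟩ = (ħ/2)·⟨σ_x⟩.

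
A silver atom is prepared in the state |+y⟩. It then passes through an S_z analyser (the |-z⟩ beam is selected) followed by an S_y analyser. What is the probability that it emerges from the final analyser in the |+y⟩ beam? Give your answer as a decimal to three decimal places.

First analyser (S_z): from |+y⟩, P(|-z⟩) = 1/2.
After stage 1 the state is |-z⟩; P(|+y⟩) = |⟨+y|-z⟩|² = 1/2.
Joint probability = 1/2 × 1/2 = 0.250.

0.250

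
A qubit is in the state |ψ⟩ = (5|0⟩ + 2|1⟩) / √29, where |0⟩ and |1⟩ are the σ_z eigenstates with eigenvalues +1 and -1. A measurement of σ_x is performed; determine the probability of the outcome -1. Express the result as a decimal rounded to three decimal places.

0.155

|-x⟩ = (|0⟩ - |1⟩)/√2, so ⟨-x|ψ⟩ = (3) / (√2·√29).
P = |3|² / 58 = 9/58.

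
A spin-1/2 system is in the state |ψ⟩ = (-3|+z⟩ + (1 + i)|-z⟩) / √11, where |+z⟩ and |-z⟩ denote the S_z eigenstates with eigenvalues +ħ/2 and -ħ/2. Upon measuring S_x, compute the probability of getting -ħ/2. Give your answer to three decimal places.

|-x⟩ = (|+z⟩ - |-z⟩)/√2, so ⟨-x|ψ⟩ = (-4 - i) / (√2·√11).
P = |-4 - i|² / 22 = 17/22.

0.773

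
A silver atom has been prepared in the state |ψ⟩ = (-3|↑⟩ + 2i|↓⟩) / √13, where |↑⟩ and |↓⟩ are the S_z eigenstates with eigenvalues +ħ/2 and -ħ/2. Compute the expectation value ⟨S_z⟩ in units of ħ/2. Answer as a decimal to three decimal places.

⟨σ_z⟩ = |a|² - |b|² divided by |a|²+|b|², with a, b the |↑⟩, |↓⟩ amplitudes.
= (9 - 4)/13 = 5/13.
⟨S_z⟩ = (ħ/2)·⟨σ_z⟩.

0.385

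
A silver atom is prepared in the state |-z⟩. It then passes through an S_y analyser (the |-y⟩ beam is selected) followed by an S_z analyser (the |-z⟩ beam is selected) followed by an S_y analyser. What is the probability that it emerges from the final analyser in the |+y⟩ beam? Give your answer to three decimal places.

0.125

First analyser (S_y): from |-z⟩, P(|-y⟩) = 1/2.
After stage 1 the state is |-y⟩; P(|-z⟩) = |⟨-z|-y⟩|² = 1/2.
After stage 2 the state is |-z⟩; P(|+y⟩) = |⟨+y|-z⟩|² = 1/2.
Joint probability = 1/2 × 1/2 × 1/2 = 0.125.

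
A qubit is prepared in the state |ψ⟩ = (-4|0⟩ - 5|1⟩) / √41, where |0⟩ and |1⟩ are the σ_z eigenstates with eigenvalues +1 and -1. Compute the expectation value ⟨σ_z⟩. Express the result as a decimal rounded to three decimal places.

⟨σ_z⟩ = |a|² - |b|² divided by |a|²+|b|², with a, b the |0⟩, |1⟩ amplitudes.
= (16 - 25)/41 = -9/41.

-0.220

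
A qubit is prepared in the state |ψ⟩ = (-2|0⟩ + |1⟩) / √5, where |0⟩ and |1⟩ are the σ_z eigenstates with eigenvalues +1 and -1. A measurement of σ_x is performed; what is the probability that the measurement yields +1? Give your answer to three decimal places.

|+x⟩ = (|0⟩ + |1⟩)/√2, so ⟨+x|ψ⟩ = (-1) / (√2·√5).
P = |-1|² / 10 = 1/10.

0.100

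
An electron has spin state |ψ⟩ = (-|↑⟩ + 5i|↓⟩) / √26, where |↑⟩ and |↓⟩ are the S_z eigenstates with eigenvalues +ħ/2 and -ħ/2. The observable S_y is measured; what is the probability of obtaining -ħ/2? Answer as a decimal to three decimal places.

|-y⟩ = (|↑⟩ - i|↓⟩)/√2, so ⟨-y|ψ⟩ = (-6) / (√2·√26).
P = |-6|² / 52 = 36/52.

0.692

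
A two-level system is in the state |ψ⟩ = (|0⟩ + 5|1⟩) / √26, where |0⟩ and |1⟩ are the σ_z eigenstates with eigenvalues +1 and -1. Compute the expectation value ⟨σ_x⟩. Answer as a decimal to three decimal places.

0.385

⟨σ_x⟩ = 2 Re(a* b)/(|a|²+|b|²) with a = 1, b = 5.
a* b = 5, so ⟨σ_x⟩ = 10/26.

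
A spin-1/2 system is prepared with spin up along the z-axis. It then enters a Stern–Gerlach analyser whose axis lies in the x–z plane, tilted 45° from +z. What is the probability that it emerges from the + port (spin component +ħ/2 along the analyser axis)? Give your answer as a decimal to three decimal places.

0.854

For spin-½, the probability of finding spin-up along an axis at angle θ to the initial spin direction is cos²(θ/2); spin-down is sin²(θ/2).
θ = 45°, so P = cos²(22.5°) ≈ 0.854.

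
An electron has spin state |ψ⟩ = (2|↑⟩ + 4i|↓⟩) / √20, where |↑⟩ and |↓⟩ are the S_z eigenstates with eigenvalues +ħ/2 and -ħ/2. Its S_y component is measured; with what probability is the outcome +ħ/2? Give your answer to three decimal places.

|+y⟩ = (|↑⟩ + i|↓⟩)/√2, so ⟨+y|ψ⟩ = (6) / (√2·√20).
P = |6|² / 40 = 36/40.

0.900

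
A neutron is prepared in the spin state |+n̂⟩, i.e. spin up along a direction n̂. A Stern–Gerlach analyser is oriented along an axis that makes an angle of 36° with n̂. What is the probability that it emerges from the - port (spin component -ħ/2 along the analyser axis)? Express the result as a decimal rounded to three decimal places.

For spin-½, the probability of finding spin-up along an axis at angle θ to the initial spin direction is cos²(θ/2); spin-down is sin²(θ/2).
θ = 36°, so P = sin²(18°) ≈ 0.095.

0.095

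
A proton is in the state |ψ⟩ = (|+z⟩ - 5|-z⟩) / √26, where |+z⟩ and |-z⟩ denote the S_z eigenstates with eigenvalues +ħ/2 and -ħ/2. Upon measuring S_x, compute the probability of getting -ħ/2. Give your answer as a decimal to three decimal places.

0.692

|-x⟩ = (|+z⟩ - |-z⟩)/√2, so ⟨-x|ψ⟩ = (6) / (√2·√26).
P = |6|² / 52 = 36/52.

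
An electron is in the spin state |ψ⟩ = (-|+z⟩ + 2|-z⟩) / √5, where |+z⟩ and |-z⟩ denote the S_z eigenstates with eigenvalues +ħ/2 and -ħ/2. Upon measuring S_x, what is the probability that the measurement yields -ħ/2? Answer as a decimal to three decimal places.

0.900

|-x⟩ = (|+z⟩ - |-z⟩)/√2, so ⟨-x|ψ⟩ = (-3) / (√2·√5).
P = |-3|² / 10 = 9/10.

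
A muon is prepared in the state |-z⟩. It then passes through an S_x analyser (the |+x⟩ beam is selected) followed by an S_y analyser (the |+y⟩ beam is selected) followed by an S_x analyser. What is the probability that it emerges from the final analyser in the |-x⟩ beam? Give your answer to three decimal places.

First analyser (S_x): from |-z⟩, P(|+x⟩) = 1/2.
After stage 1 the state is |+x⟩; P(|+y⟩) = |⟨+y|+x⟩|² = 1/2.
After stage 2 the state is |+y⟩; P(|-x⟩) = |⟨-x|+y⟩|² = 1/2.
Joint probability = 1/2 × 1/2 × 1/2 = 0.125.

0.125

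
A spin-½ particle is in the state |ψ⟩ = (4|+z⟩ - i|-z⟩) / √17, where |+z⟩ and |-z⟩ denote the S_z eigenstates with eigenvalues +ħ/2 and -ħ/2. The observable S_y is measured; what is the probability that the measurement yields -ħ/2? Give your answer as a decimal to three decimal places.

0.735

|-y⟩ = (|+z⟩ - i|-z⟩)/√2, so ⟨-y|ψ⟩ = (5) / (√2·√17).
P = |5|² / 34 = 25/34.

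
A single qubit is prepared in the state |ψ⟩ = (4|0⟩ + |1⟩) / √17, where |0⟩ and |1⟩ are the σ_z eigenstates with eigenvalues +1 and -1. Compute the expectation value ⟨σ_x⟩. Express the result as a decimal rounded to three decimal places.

0.471

⟨σ_x⟩ = 2 Re(a* b)/(|a|²+|b|²) with a = 4, b = 1.
a* b = 4, so ⟨σ_x⟩ = 8/17.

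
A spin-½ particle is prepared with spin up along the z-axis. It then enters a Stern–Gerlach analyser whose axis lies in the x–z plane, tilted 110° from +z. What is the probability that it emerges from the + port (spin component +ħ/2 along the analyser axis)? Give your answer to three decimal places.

0.329

For spin-½, the probability of finding spin-up along an axis at angle θ to the initial spin direction is cos²(θ/2); spin-down is sin²(θ/2).
θ = 110°, so P = cos²(55°) ≈ 0.329.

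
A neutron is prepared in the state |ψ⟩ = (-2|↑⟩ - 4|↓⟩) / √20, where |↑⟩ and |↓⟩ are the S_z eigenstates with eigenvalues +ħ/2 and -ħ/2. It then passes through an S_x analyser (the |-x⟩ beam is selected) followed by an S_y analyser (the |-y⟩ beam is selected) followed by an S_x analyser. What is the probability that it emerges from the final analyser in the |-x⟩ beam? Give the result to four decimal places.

First analyser (S_x): P(|-x⟩) = |⟨-x|ψ⟩|² = 4/40.
After stage 1 the state is |-x⟩; P(|-y⟩) = |⟨-y|-x⟩|² = 1/2.
After stage 2 the state is |-y⟩; P(|-x⟩) = |⟨-x|-y⟩|² = 1/2.
Joint probability = 4/40 × 1/2 × 1/2 = 0.0250.

0.0250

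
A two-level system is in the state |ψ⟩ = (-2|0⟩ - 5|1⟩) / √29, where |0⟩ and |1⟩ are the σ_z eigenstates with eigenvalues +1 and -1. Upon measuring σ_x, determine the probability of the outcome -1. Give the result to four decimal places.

|-x⟩ = (|0⟩ - |1⟩)/√2, so ⟨-x|ψ⟩ = (3) / (√2·√29).
P = |3|² / 58 = 9/58.

0.1552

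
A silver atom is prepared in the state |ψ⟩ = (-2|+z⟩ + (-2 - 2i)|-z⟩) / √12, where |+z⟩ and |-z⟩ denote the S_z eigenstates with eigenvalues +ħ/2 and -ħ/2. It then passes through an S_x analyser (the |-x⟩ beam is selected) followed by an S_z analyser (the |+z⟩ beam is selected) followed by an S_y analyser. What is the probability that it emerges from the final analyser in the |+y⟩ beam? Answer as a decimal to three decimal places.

0.042

First analyser (S_x): P(|-x⟩) = |⟨-x|ψ⟩|² = 4/24.
After stage 1 the state is |-x⟩; P(|+z⟩) = |⟨+z|-x⟩|² = 1/2.
After stage 2 the state is |+z⟩; P(|+y⟩) = |⟨+y|+z⟩|² = 1/2.
Joint probability = 4/24 × 1/2 × 1/2 = 0.042.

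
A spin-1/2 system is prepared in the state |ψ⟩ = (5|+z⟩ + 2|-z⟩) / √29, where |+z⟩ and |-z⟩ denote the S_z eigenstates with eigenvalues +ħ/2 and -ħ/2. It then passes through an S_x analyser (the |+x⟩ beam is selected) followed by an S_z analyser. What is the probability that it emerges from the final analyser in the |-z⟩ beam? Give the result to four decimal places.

First analyser (S_x): P(|+x⟩) = |⟨+x|ψ⟩|² = 49/58.
After stage 1 the state is |+x⟩; P(|-z⟩) = |⟨-z|+x⟩|² = 1/2.
Joint probability = 49/58 × 1/2 = 0.4224.

0.4224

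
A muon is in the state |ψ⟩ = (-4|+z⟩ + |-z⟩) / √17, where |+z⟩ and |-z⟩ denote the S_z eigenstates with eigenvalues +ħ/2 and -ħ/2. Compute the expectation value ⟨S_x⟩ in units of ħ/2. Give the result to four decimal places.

-0.4706

⟨σ_x⟩ = 2 Re(a* b)/(|a|²+|b|²) with a = -4, b = 1.
a* b = -4, so ⟨σ_x⟩ = -8/17.
⟨S_x⟩ = (ħ/2)·⟨σ_x⟩.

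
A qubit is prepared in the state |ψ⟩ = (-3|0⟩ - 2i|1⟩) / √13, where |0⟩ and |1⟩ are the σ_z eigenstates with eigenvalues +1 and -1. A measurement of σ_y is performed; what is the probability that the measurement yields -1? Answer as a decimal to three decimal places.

|-y⟩ = (|0⟩ - i|1⟩)/√2, so ⟨-y|ψ⟩ = (-1) / (√2·√13).
P = |-1|² / 26 = 1/26.

0.038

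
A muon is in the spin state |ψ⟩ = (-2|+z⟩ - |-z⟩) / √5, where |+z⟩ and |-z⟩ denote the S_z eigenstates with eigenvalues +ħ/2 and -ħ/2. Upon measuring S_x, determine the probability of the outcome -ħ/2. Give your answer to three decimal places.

|-x⟩ = (|+z⟩ - |-z⟩)/√2, so ⟨-x|ψ⟩ = (-1) / (√2·√5).
P = |-1|² / 10 = 1/10.

0.100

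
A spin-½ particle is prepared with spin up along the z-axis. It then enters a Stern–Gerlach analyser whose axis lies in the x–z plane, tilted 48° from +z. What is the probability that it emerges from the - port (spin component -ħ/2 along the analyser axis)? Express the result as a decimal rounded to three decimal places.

For spin-½, the probability of finding spin-up along an axis at angle θ to the initial spin direction is cos²(θ/2); spin-down is sin²(θ/2).
θ = 48°, so P = sin²(24°) ≈ 0.165.

0.165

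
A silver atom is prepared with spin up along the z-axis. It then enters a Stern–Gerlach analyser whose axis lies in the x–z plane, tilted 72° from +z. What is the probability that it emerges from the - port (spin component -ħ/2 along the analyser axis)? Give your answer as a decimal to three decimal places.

0.345

For spin-½, the probability of finding spin-up along an axis at angle θ to the initial spin direction is cos²(θ/2); spin-down is sin²(θ/2).
θ = 72°, so P = sin²(36°) ≈ 0.345.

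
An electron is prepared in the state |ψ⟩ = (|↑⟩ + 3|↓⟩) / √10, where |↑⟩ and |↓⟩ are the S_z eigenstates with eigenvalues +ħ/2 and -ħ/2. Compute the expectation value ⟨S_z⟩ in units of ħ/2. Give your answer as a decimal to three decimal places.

⟨σ_z⟩ = |a|² - |b|² divided by |a|²+|b|², with a, b the |↑⟩, |↓⟩ amplitudes.
= (1 - 9)/10 = -8/10.
⟨S_z⟩ = (ħ/2)·⟨σ_z⟩.

-0.800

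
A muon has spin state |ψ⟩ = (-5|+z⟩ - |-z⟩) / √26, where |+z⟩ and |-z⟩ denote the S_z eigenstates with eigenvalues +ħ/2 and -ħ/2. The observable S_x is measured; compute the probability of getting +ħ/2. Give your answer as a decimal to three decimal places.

|+x⟩ = (|+z⟩ + |-z⟩)/√2, so ⟨+x|ψ⟩ = (-6) / (√2·√26).
P = |-6|² / 52 = 36/52.

0.692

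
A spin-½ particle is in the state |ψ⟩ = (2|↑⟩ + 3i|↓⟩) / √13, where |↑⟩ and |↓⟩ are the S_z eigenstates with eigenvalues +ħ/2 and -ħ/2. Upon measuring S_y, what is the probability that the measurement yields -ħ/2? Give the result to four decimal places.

0.0385

|-y⟩ = (|↑⟩ - i|↓⟩)/√2, so ⟨-y|ψ⟩ = (-1) / (√2·√13).
P = |-1|² / 26 = 1/26.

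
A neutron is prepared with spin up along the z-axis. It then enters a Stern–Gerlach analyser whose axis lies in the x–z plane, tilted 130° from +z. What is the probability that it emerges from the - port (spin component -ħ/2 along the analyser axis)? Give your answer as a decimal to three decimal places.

For spin-½, the probability of finding spin-up along an axis at angle θ to the initial spin direction is cos²(θ/2); spin-down is sin²(θ/2).
θ = 130°, so P = sin²(65°) ≈ 0.821.

0.821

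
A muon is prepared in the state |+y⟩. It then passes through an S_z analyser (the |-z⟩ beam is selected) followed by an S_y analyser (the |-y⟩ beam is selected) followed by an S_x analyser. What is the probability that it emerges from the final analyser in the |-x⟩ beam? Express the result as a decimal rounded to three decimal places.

0.125

First analyser (S_z): from |+y⟩, P(|-z⟩) = 1/2.
After stage 1 the state is |-z⟩; P(|-y⟩) = |⟨-y|-z⟩|² = 1/2.
After stage 2 the state is |-y⟩; P(|-x⟩) = |⟨-x|-y⟩|² = 1/2.
Joint probability = 1/2 × 1/2 × 1/2 = 0.125.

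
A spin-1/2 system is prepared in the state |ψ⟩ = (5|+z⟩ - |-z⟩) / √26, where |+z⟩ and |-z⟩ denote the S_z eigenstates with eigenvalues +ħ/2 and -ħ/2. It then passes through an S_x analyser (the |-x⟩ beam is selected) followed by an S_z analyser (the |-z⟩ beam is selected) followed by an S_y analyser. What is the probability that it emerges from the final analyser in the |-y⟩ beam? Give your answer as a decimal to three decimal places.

0.173

First analyser (S_x): P(|-x⟩) = |⟨-x|ψ⟩|² = 36/52.
After stage 1 the state is |-x⟩; P(|-z⟩) = |⟨-z|-x⟩|² = 1/2.
After stage 2 the state is |-z⟩; P(|-y⟩) = |⟨-y|-z⟩|² = 1/2.
Joint probability = 36/52 × 1/2 × 1/2 = 0.173.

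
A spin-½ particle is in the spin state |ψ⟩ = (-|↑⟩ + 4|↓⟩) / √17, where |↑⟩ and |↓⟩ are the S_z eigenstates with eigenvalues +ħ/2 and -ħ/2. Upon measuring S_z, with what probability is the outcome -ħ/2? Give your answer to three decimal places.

0.941

The -ħ/2 outcome corresponds to |↓⟩. Its amplitude in |ψ⟩ is 4/√17.
P = |4|² / 17 = 16/17.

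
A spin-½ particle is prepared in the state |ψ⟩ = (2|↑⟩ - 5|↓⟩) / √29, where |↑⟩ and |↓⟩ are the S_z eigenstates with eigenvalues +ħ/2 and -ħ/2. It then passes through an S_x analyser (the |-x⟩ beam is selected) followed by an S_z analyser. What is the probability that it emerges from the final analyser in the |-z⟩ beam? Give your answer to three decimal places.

First analyser (S_x): P(|-x⟩) = |⟨-x|ψ⟩|² = 49/58.
After stage 1 the state is |-x⟩; P(|-z⟩) = |⟨-z|-x⟩|² = 1/2.
Joint probability = 49/58 × 1/2 = 0.422.

0.422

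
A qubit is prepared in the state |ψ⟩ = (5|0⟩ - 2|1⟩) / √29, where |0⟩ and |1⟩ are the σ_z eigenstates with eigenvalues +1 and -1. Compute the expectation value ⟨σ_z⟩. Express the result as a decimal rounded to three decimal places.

⟨σ_z⟩ = |a|² - |b|² divided by |a|²+|b|², with a, b the |0⟩, |1⟩ amplitudes.
= (25 - 4)/29 = 21/29.

0.724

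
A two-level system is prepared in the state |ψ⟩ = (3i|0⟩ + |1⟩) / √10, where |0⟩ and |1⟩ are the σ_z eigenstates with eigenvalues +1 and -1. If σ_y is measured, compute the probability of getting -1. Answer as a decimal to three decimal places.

0.800

|-y⟩ = (|0⟩ - i|1⟩)/√2, so ⟨-y|ψ⟩ = (4i) / (√2·√10).
P = |4i|² / 20 = 16/20.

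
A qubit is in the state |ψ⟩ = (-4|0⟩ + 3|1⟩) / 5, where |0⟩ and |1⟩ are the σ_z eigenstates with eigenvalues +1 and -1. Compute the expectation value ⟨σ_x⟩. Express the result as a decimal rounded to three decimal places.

⟨σ_x⟩ = 2 Re(a* b)/(|a|²+|b|²) with a = -4, b = 3.
a* b = -12, so ⟨σ_x⟩ = -24/25.

-0.960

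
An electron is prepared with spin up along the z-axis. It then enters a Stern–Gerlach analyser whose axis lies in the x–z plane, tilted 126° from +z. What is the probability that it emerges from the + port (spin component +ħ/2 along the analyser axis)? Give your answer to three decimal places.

For spin-½, the probability of finding spin-up along an axis at angle θ to the initial spin direction is cos²(θ/2); spin-down is sin²(θ/2).
θ = 126°, so P = cos²(63°) ≈ 0.206.

0.206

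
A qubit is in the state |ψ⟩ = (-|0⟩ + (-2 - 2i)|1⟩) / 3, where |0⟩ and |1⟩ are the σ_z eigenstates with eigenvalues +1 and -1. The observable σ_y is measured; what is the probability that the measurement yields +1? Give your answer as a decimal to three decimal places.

|+y⟩ = (|0⟩ + i|1⟩)/√2, so ⟨+y|ψ⟩ = (-3 + 2i) / (√2·3).
P = |-3 + 2i|² / 18 = 13/18.

0.722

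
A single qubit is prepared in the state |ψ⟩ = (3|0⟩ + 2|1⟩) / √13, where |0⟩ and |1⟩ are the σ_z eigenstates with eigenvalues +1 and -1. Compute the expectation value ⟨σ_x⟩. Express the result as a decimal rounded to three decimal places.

0.923

⟨σ_x⟩ = 2 Re(a* b)/(|a|²+|b|²) with a = 3, b = 2.
a* b = 6, so ⟨σ_x⟩ = 12/13.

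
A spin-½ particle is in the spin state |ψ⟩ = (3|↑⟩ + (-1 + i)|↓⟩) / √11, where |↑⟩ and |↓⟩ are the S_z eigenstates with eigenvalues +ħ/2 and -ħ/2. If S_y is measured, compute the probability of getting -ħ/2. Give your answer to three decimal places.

0.227

|-y⟩ = (|↑⟩ - i|↓⟩)/√2, so ⟨-y|ψ⟩ = (2 - i) / (√2·√11).
P = |2 - i|² / 22 = 5/22.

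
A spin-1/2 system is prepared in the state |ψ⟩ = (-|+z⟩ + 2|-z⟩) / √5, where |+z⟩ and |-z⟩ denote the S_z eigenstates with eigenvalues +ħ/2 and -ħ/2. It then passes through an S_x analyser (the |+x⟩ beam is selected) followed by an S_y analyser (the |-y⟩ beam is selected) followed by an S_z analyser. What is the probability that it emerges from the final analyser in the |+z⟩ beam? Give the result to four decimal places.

0.0250

First analyser (S_x): P(|+x⟩) = |⟨+x|ψ⟩|² = 1/10.
After stage 1 the state is |+x⟩; P(|-y⟩) = |⟨-y|+x⟩|² = 1/2.
After stage 2 the state is |-y⟩; P(|+z⟩) = |⟨+z|-y⟩|² = 1/2.
Joint probability = 1/10 × 1/2 × 1/2 = 0.0250.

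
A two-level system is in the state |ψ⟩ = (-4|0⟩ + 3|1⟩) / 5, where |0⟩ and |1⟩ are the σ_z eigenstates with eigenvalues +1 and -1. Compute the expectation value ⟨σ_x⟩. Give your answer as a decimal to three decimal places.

⟨σ_x⟩ = 2 Re(a* b)/(|a|²+|b|²) with a = -4, b = 3.
a* b = -12, so ⟨σ_x⟩ = -24/25.

-0.960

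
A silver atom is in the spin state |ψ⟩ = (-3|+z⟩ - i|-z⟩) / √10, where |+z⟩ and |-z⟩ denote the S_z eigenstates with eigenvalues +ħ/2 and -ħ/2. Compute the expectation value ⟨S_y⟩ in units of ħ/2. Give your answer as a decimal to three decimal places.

0.600

⟨σ_y⟩ = 2 Im(a* b)/(|a|²+|b|²) with a = -3, b = -i.
a* b = 3i, so ⟨σ_y⟩ = 6/10.
⟨S_y⟩ = (ħ/2)·⟨σ_y⟩.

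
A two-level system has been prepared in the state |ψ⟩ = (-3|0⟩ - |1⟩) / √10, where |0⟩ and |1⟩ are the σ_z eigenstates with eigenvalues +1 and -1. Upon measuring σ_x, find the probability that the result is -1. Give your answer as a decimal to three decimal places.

|-x⟩ = (|0⟩ - |1⟩)/√2, so ⟨-x|ψ⟩ = (-2) / (√2·√10).
P = |-2|² / 20 = 4/20.

0.200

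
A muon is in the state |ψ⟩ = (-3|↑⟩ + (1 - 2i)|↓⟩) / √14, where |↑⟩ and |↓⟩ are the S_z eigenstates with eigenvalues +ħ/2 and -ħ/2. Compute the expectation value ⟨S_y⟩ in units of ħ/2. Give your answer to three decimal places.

0.857

⟨σ_y⟩ = 2 Im(a* b)/(|a|²+|b|²) with a = -3, b = (1 - 2i).
a* b = (-3 + 6i), so ⟨σ_y⟩ = 12/14.
⟨S_y⟩ = (ħ/2)·⟨σ_y⟩.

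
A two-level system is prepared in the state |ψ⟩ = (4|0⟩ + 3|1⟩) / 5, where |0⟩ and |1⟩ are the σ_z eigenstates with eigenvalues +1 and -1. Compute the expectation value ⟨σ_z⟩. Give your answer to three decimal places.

⟨σ_z⟩ = |a|² - |b|² divided by |a|²+|b|², with a, b the |0⟩, |1⟩ amplitudes.
= (16 - 9)/25 = 7/25.

0.280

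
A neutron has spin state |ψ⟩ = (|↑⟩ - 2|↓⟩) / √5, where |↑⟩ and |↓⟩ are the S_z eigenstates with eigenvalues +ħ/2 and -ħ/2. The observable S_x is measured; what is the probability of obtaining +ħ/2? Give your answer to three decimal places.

0.100

|+x⟩ = (|↑⟩ + |↓⟩)/√2, so ⟨+x|ψ⟩ = (-1) / (√2·√5).
P = |-1|² / 10 = 1/10.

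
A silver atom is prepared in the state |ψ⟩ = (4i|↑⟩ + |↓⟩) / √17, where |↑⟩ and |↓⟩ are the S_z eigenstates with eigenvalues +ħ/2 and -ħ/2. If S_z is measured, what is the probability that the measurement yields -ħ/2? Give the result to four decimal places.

0.0588

The -ħ/2 outcome corresponds to |↓⟩. Its amplitude in |ψ⟩ is 1/√17.
P = |1|² / 17 = 1/17.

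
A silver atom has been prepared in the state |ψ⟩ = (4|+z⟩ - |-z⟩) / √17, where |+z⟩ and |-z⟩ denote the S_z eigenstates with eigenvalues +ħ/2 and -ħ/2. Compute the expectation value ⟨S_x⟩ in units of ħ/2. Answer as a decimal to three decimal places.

-0.471

⟨σ_x⟩ = 2 Re(a* b)/(|a|²+|b|²) with a = 4, b = -1.
a* b = -4, so ⟨σ_x⟩ = -8/17.
⟨S_x⟩ = (ħ/2)·⟨σ_x⟩.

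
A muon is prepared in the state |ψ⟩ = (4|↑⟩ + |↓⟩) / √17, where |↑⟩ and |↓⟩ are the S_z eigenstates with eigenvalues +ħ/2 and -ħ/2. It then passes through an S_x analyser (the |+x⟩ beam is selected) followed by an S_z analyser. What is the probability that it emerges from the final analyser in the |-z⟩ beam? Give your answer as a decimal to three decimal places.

First analyser (S_x): P(|+x⟩) = |⟨+x|ψ⟩|² = 25/34.
After stage 1 the state is |+x⟩; P(|-z⟩) = |⟨-z|+x⟩|² = 1/2.
Joint probability = 25/34 × 1/2 = 0.368.

0.368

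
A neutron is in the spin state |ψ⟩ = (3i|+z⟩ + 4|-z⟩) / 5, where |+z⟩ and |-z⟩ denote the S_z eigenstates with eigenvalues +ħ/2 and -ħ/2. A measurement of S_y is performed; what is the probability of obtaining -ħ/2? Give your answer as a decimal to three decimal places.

0.980

|-y⟩ = (|+z⟩ - i|-z⟩)/√2, so ⟨-y|ψ⟩ = (7i) / (√2·5).
P = |7i|² / 50 = 49/50.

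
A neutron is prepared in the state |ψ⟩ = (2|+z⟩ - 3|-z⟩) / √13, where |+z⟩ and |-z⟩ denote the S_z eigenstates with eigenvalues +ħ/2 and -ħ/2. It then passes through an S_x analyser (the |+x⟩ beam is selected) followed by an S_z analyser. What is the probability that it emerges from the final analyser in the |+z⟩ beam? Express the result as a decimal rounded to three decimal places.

First analyser (S_x): P(|+x⟩) = |⟨+x|ψ⟩|² = 1/26.
After stage 1 the state is |+x⟩; P(|+z⟩) = |⟨+z|+x⟩|² = 1/2.
Joint probability = 1/26 × 1/2 = 0.019.

0.019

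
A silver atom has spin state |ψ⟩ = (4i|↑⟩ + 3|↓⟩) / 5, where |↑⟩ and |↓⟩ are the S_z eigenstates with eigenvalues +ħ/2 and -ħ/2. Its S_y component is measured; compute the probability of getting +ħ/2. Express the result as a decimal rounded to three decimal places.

0.020

|+y⟩ = (|↑⟩ + i|↓⟩)/√2, so ⟨+y|ψ⟩ = (i) / (√2·5).
P = |i|² / 50 = 1/50.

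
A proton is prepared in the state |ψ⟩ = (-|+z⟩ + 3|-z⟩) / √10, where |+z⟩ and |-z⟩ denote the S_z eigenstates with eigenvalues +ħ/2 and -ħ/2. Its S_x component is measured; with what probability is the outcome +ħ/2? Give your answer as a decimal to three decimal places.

|+x⟩ = (|+z⟩ + |-z⟩)/√2, so ⟨+x|ψ⟩ = (2) / (√2·√10).
P = |2|² / 20 = 4/20.

0.200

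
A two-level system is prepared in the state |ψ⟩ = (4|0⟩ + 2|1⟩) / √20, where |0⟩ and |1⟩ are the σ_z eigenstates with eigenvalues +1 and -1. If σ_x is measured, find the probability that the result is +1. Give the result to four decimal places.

0.9000

|+x⟩ = (|0⟩ + |1⟩)/√2, so ⟨+x|ψ⟩ = (6) / (√2·√20).
P = |6|² / 40 = 36/40.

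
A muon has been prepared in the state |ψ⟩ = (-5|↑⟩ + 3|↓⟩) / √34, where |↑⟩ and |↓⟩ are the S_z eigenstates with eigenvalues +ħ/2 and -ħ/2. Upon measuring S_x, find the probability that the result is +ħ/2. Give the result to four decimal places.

|+x⟩ = (|↑⟩ + |↓⟩)/√2, so ⟨+x|ψ⟩ = (-2) / (√2·√34).
P = |-2|² / 68 = 4/68.

0.0588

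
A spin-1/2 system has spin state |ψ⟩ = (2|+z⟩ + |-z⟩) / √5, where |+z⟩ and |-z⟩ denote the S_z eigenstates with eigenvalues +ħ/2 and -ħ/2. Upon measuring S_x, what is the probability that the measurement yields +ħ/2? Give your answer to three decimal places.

0.900

|+x⟩ = (|+z⟩ + |-z⟩)/√2, so ⟨+x|ψ⟩ = (3) / (√2·√5).
P = |3|² / 10 = 9/10.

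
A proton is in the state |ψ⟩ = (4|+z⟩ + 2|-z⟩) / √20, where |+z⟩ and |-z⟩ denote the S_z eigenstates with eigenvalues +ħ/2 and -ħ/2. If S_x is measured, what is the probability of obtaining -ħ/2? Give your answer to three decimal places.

|-x⟩ = (|+z⟩ - |-z⟩)/√2, so ⟨-x|ψ⟩ = (2) / (√2·√20).
P = |2|² / 40 = 4/40.

0.100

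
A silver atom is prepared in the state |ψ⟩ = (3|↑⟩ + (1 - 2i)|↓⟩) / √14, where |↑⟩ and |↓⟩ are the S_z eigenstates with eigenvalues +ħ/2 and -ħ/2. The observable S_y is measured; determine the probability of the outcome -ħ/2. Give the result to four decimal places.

0.9286

|-y⟩ = (|↑⟩ - i|↓⟩)/√2, so ⟨-y|ψ⟩ = (5 + i) / (√2·√14).
P = |5 + i|² / 28 = 26/28.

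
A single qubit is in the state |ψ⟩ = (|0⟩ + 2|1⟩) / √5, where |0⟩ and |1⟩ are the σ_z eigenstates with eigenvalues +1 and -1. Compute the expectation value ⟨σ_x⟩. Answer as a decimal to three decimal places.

0.800

⟨σ_x⟩ = 2 Re(a* b)/(|a|²+|b|²) with a = 1, b = 2.
a* b = 2, so ⟨σ_x⟩ = 4/5.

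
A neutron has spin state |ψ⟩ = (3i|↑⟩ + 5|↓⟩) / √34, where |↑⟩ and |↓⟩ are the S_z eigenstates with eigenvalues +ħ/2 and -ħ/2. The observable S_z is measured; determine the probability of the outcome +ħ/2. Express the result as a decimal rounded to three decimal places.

0.265

The +ħ/2 outcome corresponds to |↑⟩. Its amplitude in |ψ⟩ is 3i/√34.
P = |3i|² / 34 = 9/34.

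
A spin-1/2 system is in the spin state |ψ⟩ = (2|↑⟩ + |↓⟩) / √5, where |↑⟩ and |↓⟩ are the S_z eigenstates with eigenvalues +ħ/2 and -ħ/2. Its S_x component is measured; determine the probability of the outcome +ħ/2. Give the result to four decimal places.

|+x⟩ = (|↑⟩ + |↓⟩)/√2, so ⟨+x|ψ⟩ = (3) / (√2·√5).
P = |3|² / 10 = 9/10.

0.9000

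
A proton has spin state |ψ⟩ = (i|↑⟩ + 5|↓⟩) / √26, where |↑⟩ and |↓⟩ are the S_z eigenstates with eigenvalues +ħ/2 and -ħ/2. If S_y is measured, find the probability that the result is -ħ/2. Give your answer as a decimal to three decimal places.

|-y⟩ = (|↑⟩ - i|↓⟩)/√2, so ⟨-y|ψ⟩ = (6i) / (√2·√26).
P = |6i|² / 52 = 36/52.

0.692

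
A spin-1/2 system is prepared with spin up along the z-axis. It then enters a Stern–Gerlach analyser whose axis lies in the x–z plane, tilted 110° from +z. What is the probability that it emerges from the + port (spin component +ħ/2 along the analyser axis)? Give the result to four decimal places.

0.3290

For spin-½, the probability of finding spin-up along an axis at angle θ to the initial spin direction is cos²(θ/2); spin-down is sin²(θ/2).
θ = 110°, so P = cos²(55°) ≈ 0.3290.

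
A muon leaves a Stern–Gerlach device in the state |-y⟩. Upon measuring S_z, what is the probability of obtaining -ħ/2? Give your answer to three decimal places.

In the S_z basis, |-y⟩ = (|↑⟩ - i|↓⟩)/√2 and |-z⟩ = |↓⟩.
|⟨-z|-y⟩|² = 1/2.

0.500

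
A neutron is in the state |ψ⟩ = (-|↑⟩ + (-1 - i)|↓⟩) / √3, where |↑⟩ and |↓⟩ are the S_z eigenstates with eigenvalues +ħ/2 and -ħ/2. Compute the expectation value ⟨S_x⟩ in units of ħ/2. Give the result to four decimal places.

⟨σ_x⟩ = 2 Re(a* b)/(|a|²+|b|²) with a = -1, b = (-1 - i).
a* b = (1 + i), so ⟨σ_x⟩ = 2/3.
⟨S_x⟩ = (ħ/2)·⟨σ_x⟩.

0.6667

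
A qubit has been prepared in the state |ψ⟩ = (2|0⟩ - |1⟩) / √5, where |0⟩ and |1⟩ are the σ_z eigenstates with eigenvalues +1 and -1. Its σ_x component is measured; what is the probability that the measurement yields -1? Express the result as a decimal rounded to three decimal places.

|-x⟩ = (|0⟩ - |1⟩)/√2, so ⟨-x|ψ⟩ = (3) / (√2·√5).
P = |3|² / 10 = 9/10.

0.900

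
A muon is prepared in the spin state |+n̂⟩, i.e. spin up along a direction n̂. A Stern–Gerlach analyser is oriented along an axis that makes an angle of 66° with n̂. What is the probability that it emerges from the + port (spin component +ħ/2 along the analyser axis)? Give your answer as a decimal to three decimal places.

For spin-½, the probability of finding spin-up along an axis at angle θ to the initial spin direction is cos²(θ/2); spin-down is sin²(θ/2).
θ = 66°, so P = cos²(33°) ≈ 0.703.

0.703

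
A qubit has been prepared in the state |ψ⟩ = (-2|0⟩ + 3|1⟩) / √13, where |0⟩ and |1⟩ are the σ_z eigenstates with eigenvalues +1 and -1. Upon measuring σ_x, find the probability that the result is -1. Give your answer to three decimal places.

0.962

|-x⟩ = (|0⟩ - |1⟩)/√2, so ⟨-x|ψ⟩ = (-5) / (√2·√13).
P = |-5|² / 26 = 25/26.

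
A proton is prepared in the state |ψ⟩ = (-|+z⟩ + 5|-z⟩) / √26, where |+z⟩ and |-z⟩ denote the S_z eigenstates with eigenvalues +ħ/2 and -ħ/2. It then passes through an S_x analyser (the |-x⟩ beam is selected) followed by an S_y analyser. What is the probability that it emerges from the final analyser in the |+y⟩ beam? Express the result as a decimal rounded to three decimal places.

0.346

First analyser (S_x): P(|-x⟩) = |⟨-x|ψ⟩|² = 36/52.
After stage 1 the state is |-x⟩; P(|+y⟩) = |⟨+y|-x⟩|² = 1/2.
Joint probability = 36/52 × 1/2 = 0.346.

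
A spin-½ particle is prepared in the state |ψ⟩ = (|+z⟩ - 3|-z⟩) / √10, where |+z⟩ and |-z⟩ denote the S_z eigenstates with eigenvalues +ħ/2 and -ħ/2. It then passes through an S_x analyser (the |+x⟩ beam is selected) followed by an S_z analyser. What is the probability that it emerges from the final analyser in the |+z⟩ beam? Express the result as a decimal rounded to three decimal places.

0.100

First analyser (S_x): P(|+x⟩) = |⟨+x|ψ⟩|² = 4/20.
After stage 1 the state is |+x⟩; P(|+z⟩) = |⟨+z|+x⟩|² = 1/2.
Joint probability = 4/20 × 1/2 = 0.100.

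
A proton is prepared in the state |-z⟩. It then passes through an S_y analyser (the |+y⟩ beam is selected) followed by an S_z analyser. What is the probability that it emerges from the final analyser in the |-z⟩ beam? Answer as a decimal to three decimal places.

First analyser (S_y): from |-z⟩, P(|+y⟩) = 1/2.
After stage 1 the state is |+y⟩; P(|-z⟩) = |⟨-z|+y⟩|² = 1/2.
Joint probability = 1/2 × 1/2 = 0.250.

0.250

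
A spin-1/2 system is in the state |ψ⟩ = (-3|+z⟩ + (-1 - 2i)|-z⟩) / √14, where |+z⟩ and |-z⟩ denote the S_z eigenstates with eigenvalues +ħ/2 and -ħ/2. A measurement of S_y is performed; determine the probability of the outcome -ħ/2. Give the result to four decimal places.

|-y⟩ = (|+z⟩ - i|-z⟩)/√2, so ⟨-y|ψ⟩ = (-1 - i) / (√2·√14).
P = |-1 - i|² / 28 = 2/28.

0.0714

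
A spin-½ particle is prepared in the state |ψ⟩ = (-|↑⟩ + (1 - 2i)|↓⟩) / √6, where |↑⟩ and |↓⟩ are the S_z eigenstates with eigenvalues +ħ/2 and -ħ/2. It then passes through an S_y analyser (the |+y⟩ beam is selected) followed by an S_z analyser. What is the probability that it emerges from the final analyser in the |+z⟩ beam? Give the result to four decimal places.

First analyser (S_y): P(|+y⟩) = |⟨+y|ψ⟩|² = 10/12.
After stage 1 the state is |+y⟩; P(|+z⟩) = |⟨+z|+y⟩|² = 1/2.
Joint probability = 10/12 × 1/2 = 0.4167.

0.4167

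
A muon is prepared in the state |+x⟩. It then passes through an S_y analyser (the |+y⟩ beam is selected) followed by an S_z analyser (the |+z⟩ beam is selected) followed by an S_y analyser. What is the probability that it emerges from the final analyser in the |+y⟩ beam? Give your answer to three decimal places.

First analyser (S_y): from |+x⟩, P(|+y⟩) = 1/2.
After stage 1 the state is |+y⟩; P(|+z⟩) = |⟨+z|+y⟩|² = 1/2.
After stage 2 the state is |+z⟩; P(|+y⟩) = |⟨+y|+z⟩|² = 1/2.
Joint probability = 1/2 × 1/2 × 1/2 = 0.125.

0.125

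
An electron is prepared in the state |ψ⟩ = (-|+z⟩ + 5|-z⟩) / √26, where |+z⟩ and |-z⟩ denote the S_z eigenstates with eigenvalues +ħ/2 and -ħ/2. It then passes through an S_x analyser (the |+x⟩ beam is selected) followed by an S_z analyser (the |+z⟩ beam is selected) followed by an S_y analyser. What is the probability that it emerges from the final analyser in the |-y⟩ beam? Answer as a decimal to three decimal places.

First analyser (S_x): P(|+x⟩) = |⟨+x|ψ⟩|² = 16/52.
After stage 1 the state is |+x⟩; P(|+z⟩) = |⟨+z|+x⟩|² = 1/2.
After stage 2 the state is |+z⟩; P(|-y⟩) = |⟨-y|+z⟩|² = 1/2.
Joint probability = 16/52 × 1/2 × 1/2 = 0.077.

0.077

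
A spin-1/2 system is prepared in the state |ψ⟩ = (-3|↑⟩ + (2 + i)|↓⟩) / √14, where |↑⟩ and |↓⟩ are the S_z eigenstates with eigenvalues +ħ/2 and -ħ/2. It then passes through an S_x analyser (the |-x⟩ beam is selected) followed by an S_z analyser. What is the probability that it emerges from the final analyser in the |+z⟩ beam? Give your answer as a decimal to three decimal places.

0.464

First analyser (S_x): P(|-x⟩) = |⟨-x|ψ⟩|² = 26/28.
After stage 1 the state is |-x⟩; P(|+z⟩) = |⟨+z|-x⟩|² = 1/2.
Joint probability = 26/28 × 1/2 = 0.464.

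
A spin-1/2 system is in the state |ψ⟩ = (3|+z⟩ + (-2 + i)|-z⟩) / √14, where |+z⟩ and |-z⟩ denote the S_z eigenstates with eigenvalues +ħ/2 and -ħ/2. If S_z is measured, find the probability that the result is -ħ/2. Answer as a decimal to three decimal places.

The -ħ/2 outcome corresponds to |-z⟩. Its amplitude in |ψ⟩ is (-2 + i)/√14.
P = |-2 + i|² / 14 = 5/14.

0.357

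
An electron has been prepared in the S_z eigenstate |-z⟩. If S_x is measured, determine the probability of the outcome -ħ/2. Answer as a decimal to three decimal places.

In the S_z basis, |-z⟩ = |↓⟩ and |-x⟩ = (|↑⟩ - |↓⟩)/√2.
|⟨-x|-z⟩|² = 1/2.

0.500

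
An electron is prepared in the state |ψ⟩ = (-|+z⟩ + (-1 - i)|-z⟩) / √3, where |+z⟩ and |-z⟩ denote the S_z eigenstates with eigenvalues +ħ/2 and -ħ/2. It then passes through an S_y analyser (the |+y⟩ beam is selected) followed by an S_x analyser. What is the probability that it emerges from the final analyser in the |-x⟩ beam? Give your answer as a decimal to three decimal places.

0.417

First analyser (S_y): P(|+y⟩) = |⟨+y|ψ⟩|² = 5/6.
After stage 1 the state is |+y⟩; P(|-x⟩) = |⟨-x|+y⟩|² = 1/2.
Joint probability = 5/6 × 1/2 = 0.417.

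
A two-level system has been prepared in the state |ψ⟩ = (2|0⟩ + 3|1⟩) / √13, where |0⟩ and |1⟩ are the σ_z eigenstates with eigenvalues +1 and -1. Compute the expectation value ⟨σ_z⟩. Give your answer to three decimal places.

⟨σ_z⟩ = |a|² - |b|² divided by |a|²+|b|², with a, b the |0⟩, |1⟩ amplitudes.
= (4 - 9)/13 = -5/13.

-0.385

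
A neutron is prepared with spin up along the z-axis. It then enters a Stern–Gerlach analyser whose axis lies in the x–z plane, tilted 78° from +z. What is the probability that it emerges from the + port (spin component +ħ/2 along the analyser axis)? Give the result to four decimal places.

For spin-½, the probability of finding spin-up along an axis at angle θ to the initial spin direction is cos²(θ/2); spin-down is sin²(θ/2).
θ = 78°, so P = cos²(39°) ≈ 0.6040.

0.6040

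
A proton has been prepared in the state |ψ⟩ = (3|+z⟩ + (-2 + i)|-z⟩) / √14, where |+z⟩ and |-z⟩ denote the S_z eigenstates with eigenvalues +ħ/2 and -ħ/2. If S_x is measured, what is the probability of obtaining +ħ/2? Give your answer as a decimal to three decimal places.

|+x⟩ = (|+z⟩ + |-z⟩)/√2, so ⟨+x|ψ⟩ = (1 + i) / (√2·√14).
P = |1 + i|² / 28 = 2/28.

0.071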